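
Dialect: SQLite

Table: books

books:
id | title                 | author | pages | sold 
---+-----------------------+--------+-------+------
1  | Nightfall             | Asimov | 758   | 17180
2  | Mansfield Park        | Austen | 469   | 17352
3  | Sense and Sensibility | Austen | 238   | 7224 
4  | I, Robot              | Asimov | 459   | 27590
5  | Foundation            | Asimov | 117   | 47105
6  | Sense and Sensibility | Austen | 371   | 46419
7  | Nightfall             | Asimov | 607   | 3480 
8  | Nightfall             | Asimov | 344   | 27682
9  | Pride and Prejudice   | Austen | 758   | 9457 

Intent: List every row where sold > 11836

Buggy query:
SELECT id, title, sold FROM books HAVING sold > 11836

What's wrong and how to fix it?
Bug: This is a non-aggregate query (no GROUP BY, no aggregates), so in SQLite the HAVING clause is invalid here; a row-level condition belongs in WHERE

Fix: Use WHERE for row-level filtering

Corrected query:
SELECT id, title, sold FROM books WHERE sold > 11836

Result:
id | title                 | sold 
---+-----------------------+------
1  | Nightfall             | 17180
2  | Mansfield Park        | 17352
4  | I, Robot              | 27590
5  | Foundation            | 47105
6  | Sense and Sensibility | 46419
8  | Nightfall             | 27682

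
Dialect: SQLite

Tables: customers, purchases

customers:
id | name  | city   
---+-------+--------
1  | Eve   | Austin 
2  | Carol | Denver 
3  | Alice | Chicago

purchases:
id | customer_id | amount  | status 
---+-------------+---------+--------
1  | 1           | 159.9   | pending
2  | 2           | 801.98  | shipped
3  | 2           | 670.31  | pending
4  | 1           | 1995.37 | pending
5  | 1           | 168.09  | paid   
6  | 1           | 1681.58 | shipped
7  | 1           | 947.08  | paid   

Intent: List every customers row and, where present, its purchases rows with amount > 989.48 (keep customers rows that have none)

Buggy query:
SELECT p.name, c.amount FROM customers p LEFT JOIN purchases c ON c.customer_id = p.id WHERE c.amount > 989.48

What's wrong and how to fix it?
Bug: A WHERE condition on the right-hand table after LEFT JOIN drops unmatched parents

Fix: Put 'c.amount > 989.48' in the JOIN's ON clause instead of WHERE

Corrected query:
SELECT p.name, c.amount FROM customers p LEFT JOIN purchases c ON c.customer_id = p.id AND c.amount > 989.48

Result:
name  | amount 
------+--------
Eve   | 1681.58
Eve   | 1995.37
Carol | NULL   
Alice | NULL   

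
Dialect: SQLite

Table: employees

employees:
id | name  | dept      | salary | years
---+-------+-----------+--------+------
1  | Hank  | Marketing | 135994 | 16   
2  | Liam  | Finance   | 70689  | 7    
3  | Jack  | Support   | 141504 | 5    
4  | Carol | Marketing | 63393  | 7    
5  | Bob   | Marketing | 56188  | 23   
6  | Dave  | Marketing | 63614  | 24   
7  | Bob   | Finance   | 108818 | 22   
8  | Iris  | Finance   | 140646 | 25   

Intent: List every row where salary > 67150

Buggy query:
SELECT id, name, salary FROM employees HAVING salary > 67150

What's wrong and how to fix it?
Bug: This is a non-aggregate query (no GROUP BY, no aggregates), so in SQLite the HAVING clause is invalid here; a row-level condition belongs in WHERE

Fix: Use WHERE for row-level filtering

Corrected query:
SELECT id, name, salary FROM employees WHERE salary > 67150

Result:
id | name | salary
---+------+-------
1  | Hank | 135994
2  | Liam | 70689 
3  | Jack | 141504
7  | Bob  | 108818
8  | Iris | 140646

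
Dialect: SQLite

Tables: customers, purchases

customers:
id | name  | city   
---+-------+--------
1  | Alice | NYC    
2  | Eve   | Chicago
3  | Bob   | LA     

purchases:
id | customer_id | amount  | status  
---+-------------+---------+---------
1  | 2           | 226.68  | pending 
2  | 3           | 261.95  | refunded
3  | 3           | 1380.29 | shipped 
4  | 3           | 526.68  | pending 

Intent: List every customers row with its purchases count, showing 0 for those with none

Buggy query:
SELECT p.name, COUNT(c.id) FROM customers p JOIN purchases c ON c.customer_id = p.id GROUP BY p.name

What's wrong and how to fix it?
Bug: An inner join excludes parents with zero children

Fix: Switch to LEFT JOIN to retain unmatched parent rows

Corrected query:
SELECT p.name, COUNT(c.id) FROM customers p LEFT JOIN purchases c ON c.customer_id = p.id GROUP BY p.name

Result:
name  | COUNT(c.id)
------+------------
Alice | 0          
Bob   | 3          
Eve   | 1          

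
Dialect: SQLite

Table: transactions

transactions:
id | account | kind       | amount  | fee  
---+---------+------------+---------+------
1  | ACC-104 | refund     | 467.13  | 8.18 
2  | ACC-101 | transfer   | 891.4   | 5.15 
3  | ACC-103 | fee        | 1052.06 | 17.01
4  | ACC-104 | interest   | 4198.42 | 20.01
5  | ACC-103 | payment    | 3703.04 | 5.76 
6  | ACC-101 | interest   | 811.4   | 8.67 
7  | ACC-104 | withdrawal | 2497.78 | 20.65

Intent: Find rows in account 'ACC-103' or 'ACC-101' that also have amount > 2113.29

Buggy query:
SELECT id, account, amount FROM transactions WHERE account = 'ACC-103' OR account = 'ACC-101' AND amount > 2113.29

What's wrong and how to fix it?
Bug: AND binds tighter than OR, so this parses as account = 'ACC-103' OR (account = 'ACC-101' AND amount > 2113.29)

Fix: Group the OR with parentheses (or use IN), then AND the threshold

Corrected query:
SELECT id, account, amount FROM transactions WHERE (account = 'ACC-103' OR account = 'ACC-101') AND amount > 2113.29

Result:
id | account | amount 
---+---------+--------
5  | ACC-103 | 3703.04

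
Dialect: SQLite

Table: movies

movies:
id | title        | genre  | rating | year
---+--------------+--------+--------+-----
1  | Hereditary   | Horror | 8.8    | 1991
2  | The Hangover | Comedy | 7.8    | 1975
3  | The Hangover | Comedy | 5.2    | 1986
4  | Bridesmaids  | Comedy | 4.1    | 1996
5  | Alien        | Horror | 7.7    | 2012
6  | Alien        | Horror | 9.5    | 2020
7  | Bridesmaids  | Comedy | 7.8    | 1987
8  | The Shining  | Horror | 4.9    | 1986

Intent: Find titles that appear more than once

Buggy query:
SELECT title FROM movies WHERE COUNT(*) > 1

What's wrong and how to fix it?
Bug: WHERE can't reference COUNT(*); aggregates are computed after WHERE

Fix: GROUP BY title, then filter groups with HAVING COUNT(*) > 1

Corrected query:
SELECT title FROM movies GROUP BY title HAVING COUNT(*) > 1

Result:
title       
------------
Alien       
Bridesmaids 
The Hangover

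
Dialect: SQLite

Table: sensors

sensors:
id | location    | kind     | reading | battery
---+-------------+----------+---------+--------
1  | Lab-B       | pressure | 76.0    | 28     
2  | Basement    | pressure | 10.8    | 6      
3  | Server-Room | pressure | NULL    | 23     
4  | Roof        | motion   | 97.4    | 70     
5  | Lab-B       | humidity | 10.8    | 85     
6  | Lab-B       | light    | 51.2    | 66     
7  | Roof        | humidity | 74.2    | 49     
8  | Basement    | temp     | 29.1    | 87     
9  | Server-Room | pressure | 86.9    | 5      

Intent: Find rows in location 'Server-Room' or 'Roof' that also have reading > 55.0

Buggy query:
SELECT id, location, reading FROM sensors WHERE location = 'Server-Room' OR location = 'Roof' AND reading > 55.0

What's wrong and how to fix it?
Bug: Without parentheses, AND is evaluated before OR, so the reading filter only applies to the 'Roof' branch

Fix: Add parentheses around the OR so the AND applies to both alternatives

Corrected query:
SELECT id, location, reading FROM sensors WHERE (location = 'Server-Room' OR location = 'Roof') AND reading > 55.0

Result:
id | location    | reading
---+-------------+--------
4  | Roof        | 97.4   
7  | Roof        | 74.2   
9  | Server-Room | 86.9   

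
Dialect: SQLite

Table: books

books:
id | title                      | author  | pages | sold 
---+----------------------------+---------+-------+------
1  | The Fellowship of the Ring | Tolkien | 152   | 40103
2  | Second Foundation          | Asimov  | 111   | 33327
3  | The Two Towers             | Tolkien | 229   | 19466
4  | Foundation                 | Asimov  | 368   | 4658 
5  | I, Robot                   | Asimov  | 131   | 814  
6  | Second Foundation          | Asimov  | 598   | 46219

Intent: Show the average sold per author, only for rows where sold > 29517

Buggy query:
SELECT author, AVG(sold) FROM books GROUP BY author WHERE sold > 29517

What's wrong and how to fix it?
Bug: Row-level WHERE must come before GROUP BY in the clause order

Fix: Move the WHERE clause before GROUP BY

Corrected query:
SELECT author, AVG(sold) FROM books WHERE sold > 29517 GROUP BY author

Result:
author  | AVG(sold)
--------+----------
Asimov  | 39773    
Tolkien | 40103    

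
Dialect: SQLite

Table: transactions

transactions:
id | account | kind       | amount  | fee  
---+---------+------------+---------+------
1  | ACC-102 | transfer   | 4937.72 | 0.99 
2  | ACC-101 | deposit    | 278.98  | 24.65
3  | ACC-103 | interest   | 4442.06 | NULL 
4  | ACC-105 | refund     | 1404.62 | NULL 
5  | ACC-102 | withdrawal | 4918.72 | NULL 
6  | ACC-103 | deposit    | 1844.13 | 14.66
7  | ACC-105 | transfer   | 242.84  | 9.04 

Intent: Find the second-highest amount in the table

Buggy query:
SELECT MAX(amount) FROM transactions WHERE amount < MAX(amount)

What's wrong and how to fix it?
Bug: MAX(amount) on the right of the comparison is an aggregate-in-WHERE error

Fix: Put the inner MAX in a scalar subquery

Corrected query:
SELECT MAX(amount) FROM transactions WHERE amount < (SELECT MAX(amount) FROM transactions)

Result:
MAX(amount)
-----------
4918.72    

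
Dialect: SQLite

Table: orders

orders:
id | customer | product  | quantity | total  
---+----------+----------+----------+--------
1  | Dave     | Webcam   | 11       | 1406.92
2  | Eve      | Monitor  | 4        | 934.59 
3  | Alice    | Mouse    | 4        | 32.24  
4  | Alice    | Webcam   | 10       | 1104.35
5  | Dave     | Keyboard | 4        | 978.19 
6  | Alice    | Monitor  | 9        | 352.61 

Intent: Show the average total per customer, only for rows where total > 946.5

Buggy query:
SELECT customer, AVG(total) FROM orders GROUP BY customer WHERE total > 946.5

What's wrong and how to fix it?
Bug: WHERE cannot follow GROUP BY

Fix: Place WHERE between FROM and GROUP BY

Corrected query:
SELECT customer, AVG(total) FROM orders WHERE total > 946.5 GROUP BY customer

Result:
customer | AVG(total)
---------+-----------
Alice    | 1104.35   
Dave     | 1192.555  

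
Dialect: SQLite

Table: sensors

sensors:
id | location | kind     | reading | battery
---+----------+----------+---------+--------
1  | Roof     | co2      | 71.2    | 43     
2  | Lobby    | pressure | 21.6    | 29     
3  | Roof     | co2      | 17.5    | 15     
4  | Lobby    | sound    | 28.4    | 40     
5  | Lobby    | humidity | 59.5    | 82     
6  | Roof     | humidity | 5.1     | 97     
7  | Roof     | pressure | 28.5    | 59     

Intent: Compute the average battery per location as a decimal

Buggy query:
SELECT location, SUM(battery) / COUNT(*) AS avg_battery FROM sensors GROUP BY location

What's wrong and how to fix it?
Bug: SUM(battery) and COUNT(*) are both integers; the division truncates the fractional part

Fix: Multiply by 1.0 (or CAST to REAL) to force floating-point division

Corrected query:
SELECT location, SUM(battery) * 1.0 / COUNT(*) AS avg_battery FROM sensors GROUP BY location

Result:
location | avg_battery
---------+------------
Lobby    | 50.333333  
Roof     | 53.5       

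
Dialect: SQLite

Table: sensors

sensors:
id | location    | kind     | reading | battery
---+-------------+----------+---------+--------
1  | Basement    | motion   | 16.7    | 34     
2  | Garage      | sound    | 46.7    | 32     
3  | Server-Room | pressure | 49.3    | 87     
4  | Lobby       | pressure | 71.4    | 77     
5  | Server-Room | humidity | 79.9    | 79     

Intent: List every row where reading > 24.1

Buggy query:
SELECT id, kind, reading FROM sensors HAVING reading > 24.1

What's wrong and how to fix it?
Bug: This is a non-aggregate query (no GROUP BY, no aggregates), so in SQLite the HAVING clause is invalid here; a row-level condition belongs in WHERE

Fix: Use WHERE for row-level filtering

Corrected query:
SELECT id, kind, reading FROM sensors WHERE reading > 24.1

Result:
id | kind     | reading
---+----------+--------
2  | sound    | 46.7   
3  | pressure | 49.3   
4  | pressure | 71.4   
5  | humidity | 79.9   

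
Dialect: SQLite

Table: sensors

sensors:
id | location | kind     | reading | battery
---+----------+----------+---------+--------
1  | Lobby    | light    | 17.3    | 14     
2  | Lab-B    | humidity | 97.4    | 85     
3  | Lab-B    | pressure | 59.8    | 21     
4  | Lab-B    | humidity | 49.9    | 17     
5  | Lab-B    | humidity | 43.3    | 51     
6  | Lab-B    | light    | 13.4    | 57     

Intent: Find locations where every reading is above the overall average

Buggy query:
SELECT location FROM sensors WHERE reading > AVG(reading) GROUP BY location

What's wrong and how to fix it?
Bug: AVG() is an aggregate; it can't sit directly in WHERE

Fix: Compute the overall average in a scalar subquery and compare each group's MIN against it in HAVING

Corrected query:
SELECT location FROM sensors GROUP BY location HAVING MIN(reading) > (SELECT AVG(reading) FROM sensors)

Result:
(no rows)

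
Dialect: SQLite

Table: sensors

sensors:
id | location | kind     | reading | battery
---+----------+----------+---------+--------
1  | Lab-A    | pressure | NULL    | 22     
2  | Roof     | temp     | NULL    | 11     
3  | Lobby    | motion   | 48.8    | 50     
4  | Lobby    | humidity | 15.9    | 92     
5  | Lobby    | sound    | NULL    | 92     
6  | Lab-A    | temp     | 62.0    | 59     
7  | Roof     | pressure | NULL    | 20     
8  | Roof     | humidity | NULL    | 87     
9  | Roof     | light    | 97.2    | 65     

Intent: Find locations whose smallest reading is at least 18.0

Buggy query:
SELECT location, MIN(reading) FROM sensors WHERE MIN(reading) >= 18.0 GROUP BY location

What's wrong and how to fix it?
Bug: MIN() in WHERE is a misuse of aggregate

Fix: Replace WHERE with HAVING after the GROUP BY

Corrected query:
SELECT location, MIN(reading) FROM sensors GROUP BY location HAVING MIN(reading) >= 18.0

Result:
location | MIN(reading)
---------+-------------
Lab-A    | 62          
Roof     | 97.2        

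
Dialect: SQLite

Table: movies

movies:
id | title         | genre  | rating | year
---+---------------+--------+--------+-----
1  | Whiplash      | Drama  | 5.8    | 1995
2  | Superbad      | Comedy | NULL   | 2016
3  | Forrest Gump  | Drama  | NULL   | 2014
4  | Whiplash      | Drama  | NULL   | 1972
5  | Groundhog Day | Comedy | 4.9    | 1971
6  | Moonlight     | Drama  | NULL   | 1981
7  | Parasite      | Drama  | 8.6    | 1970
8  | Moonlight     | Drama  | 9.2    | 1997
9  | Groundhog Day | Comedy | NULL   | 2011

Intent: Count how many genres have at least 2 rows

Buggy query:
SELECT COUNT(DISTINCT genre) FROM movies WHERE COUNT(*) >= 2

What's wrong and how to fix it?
Bug: COUNT(*) cannot appear in WHERE; the per-group count doesn't exist yet

Fix: Use a subquery that GROUPs and filters with HAVING, then count its rows

Corrected query:
SELECT COUNT(*) FROM (SELECT genre FROM movies GROUP BY genre HAVING COUNT(*) >= 2)

Result:
COUNT(*)
--------
2       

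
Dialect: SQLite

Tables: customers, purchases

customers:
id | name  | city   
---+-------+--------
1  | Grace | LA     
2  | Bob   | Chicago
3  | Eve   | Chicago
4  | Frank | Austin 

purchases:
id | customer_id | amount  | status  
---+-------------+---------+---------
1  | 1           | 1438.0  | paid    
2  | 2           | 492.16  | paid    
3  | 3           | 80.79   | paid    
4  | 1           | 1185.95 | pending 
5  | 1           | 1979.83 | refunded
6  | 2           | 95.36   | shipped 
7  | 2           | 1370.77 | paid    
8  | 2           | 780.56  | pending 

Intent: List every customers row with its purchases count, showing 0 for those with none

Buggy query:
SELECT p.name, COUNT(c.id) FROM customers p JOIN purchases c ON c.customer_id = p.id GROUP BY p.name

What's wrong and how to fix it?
Bug: An inner join excludes parents with zero children

Fix: Switch to LEFT JOIN to retain unmatched parent rows

Corrected query:
SELECT p.name, COUNT(c.id) FROM customers p LEFT JOIN purchases c ON c.customer_id = p.id GROUP BY p.name

Result:
name  | COUNT(c.id)
------+------------
Bob   | 4          
Eve   | 1          
Frank | 0          
Grace | 3          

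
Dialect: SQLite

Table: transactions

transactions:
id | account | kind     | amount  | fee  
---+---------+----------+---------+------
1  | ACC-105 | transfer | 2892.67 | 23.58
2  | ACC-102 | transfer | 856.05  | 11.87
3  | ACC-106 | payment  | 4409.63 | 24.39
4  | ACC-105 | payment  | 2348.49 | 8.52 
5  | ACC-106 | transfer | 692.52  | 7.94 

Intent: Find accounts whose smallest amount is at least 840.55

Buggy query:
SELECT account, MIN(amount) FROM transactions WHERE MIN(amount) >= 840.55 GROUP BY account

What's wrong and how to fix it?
Bug: Aggregates like MIN are computed per group after WHERE runs

Fix: Replace WHERE with HAVING after the GROUP BY

Corrected query:
SELECT account, MIN(amount) FROM transactions GROUP BY account HAVING MIN(amount) >= 840.55

Result:
account | MIN(amount)
--------+------------
ACC-102 | 856.05     
ACC-105 | 2348.49    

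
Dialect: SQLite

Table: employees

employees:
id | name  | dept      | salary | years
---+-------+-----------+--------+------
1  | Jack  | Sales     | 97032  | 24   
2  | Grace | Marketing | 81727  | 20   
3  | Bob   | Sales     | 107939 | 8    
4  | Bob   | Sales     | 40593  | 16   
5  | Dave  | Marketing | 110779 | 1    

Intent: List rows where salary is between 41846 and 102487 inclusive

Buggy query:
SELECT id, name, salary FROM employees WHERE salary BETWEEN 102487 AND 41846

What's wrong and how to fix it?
Bug: The bounds are reversed; BETWEEN a AND b requires a <= b to match anything

Fix: Swap the bounds so the smaller value comes first

Corrected query:
SELECT id, name, salary FROM employees WHERE salary BETWEEN 41846 AND 102487

Result:
id | name  | salary
---+-------+-------
1  | Jack  | 97032 
2  | Grace | 81727 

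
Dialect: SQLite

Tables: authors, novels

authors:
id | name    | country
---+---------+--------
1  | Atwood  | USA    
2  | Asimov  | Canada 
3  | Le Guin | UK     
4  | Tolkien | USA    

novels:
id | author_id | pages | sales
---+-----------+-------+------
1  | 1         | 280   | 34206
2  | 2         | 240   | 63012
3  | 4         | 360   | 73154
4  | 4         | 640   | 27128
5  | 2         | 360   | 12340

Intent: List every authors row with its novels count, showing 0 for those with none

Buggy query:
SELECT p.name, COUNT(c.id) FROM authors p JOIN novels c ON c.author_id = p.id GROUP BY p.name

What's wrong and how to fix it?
Bug: An inner join excludes parents with zero children

Fix: Switch to LEFT JOIN to retain unmatched parent rows

Corrected query:
SELECT p.name, COUNT(c.id) FROM authors p LEFT JOIN novels c ON c.author_id = p.id GROUP BY p.name

Result:
name    | COUNT(c.id)
--------+------------
Asimov  | 2          
Atwood  | 1          
Le Guin | 0          
Tolkien | 2          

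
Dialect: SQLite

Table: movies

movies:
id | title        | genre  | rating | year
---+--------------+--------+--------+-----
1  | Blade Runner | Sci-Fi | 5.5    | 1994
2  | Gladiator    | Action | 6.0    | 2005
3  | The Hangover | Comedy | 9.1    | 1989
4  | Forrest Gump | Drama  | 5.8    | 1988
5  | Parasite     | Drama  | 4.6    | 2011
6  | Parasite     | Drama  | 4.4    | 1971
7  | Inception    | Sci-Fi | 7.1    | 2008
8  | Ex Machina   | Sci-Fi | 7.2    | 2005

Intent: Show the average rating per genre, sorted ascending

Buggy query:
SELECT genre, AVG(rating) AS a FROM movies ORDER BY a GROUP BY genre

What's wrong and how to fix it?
Bug: ORDER BY appears before GROUP BY; SQL clause order requires GROUP BY first

Fix: Move ORDER BY to the end, after GROUP BY

Corrected query:
SELECT genre, AVG(rating) AS a FROM movies GROUP BY genre ORDER BY a

Result:
genre  | a       
-------+---------
Drama  | 4.933333
Action | 6       
Sci-Fi | 6.6     
Comedy | 9.1     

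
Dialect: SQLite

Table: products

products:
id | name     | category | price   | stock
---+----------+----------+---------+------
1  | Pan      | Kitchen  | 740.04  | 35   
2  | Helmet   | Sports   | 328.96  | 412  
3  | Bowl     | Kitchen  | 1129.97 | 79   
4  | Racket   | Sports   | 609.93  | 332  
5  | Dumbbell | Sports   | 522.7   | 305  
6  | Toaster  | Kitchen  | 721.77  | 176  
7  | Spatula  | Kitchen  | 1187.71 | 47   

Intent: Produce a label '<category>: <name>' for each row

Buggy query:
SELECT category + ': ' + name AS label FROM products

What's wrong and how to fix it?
Bug: '+' is numeric addition; on text columns SQLite converts them to 0 instead of concatenating

Fix: Replace + with || to concatenate text

Corrected query:
SELECT category || ': ' || name AS label FROM products

Result:
label           
----------------
Kitchen: Pan    
Sports: Helmet  
Kitchen: Bowl   
Sports: Racket  
Sports: Dumbbell
Kitchen: Toaster
Kitchen: Spatula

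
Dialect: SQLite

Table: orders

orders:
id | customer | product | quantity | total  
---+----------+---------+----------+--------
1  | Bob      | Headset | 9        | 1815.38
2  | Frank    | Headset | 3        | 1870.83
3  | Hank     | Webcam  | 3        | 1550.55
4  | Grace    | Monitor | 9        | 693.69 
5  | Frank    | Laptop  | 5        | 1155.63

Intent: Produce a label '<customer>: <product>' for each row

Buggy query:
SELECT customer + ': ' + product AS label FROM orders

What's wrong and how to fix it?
Bug: SQLite uses || for string concatenation; + coerces text to numbers (yielding 0)

Fix: Use the || operator for string concatenation

Corrected query:
SELECT customer || ': ' || product AS label FROM orders

Result:
label         
--------------
Bob: Headset  
Frank: Headset
Hank: Webcam  
Grace: Monitor
Frank: Laptop 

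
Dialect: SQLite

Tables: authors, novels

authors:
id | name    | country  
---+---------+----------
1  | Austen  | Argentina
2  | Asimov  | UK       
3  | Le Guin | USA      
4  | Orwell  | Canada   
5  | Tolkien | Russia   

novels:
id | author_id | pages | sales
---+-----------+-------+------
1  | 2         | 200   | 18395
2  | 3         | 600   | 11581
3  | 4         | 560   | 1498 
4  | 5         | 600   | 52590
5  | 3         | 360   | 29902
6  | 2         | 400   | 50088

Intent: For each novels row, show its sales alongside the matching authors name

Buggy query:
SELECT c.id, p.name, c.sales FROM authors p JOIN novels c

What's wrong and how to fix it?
Bug: JOIN with no ON clause produces a cartesian product; every novels row pairs with every authors row

Fix: Specify the join condition linking the foreign key to the parent id

Corrected query:
SELECT c.id, p.name, c.sales FROM authors p JOIN novels c ON c.author_id = p.id

Result:
id | name    | sales
---+---------+------
1  | Asimov  | 18395
2  | Le Guin | 11581
3  | Orwell  | 1498 
4  | Tolkien | 52590
5  | Le Guin | 29902
6  | Asimov  | 50088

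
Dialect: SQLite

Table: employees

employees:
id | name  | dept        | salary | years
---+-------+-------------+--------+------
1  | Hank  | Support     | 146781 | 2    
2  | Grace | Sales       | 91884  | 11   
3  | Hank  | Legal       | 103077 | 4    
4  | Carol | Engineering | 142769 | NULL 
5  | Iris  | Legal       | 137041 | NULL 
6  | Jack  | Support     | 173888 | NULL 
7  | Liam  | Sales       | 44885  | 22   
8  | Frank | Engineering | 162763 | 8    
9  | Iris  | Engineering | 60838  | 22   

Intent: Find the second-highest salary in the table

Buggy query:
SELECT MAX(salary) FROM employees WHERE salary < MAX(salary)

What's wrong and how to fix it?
Bug: The inner MAX is an aggregate inside WHERE, which is not allowed

Fix: Put the inner MAX in a scalar subquery

Corrected query:
SELECT MAX(salary) FROM employees WHERE salary < (SELECT MAX(salary) FROM employees)

Result:
MAX(salary)
-----------
162763     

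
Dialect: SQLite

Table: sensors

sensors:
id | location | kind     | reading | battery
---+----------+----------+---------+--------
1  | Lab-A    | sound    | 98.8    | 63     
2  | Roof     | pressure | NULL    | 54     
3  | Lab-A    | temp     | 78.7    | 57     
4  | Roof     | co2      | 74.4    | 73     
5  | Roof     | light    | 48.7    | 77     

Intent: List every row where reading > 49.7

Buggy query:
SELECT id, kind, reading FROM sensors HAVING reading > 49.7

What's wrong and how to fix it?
Bug: HAVING filters the output of aggregation, but this query has no GROUP BY and no aggregate functions, so SQLite rejects it (HAVING clause on a non-aggregate query); the condition here is per row

Fix: Replace HAVING with WHERE since the condition applies to individual rows

Corrected query:
SELECT id, kind, reading FROM sensors WHERE reading > 49.7

Result:
id | kind  | reading
---+-------+--------
1  | sound | 98.8   
3  | temp  | 78.7   
4  | co2   | 74.4   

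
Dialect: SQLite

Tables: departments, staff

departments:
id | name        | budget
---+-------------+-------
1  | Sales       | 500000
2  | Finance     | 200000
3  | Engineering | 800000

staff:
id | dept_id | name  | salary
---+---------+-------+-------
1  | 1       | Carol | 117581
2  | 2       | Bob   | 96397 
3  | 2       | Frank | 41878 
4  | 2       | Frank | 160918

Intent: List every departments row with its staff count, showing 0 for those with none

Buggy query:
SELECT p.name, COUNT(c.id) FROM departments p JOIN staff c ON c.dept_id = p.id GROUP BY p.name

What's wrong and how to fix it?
Bug: INNER JOIN drops departments rows that have no matching staff rows

Fix: Switch to LEFT JOIN to retain unmatched parent rows

Corrected query:
SELECT p.name, COUNT(c.id) FROM departments p LEFT JOIN staff c ON c.dept_id = p.id GROUP BY p.name

Result:
name        | COUNT(c.id)
------------+------------
Engineering | 0          
Finance     | 3          
Sales       | 1          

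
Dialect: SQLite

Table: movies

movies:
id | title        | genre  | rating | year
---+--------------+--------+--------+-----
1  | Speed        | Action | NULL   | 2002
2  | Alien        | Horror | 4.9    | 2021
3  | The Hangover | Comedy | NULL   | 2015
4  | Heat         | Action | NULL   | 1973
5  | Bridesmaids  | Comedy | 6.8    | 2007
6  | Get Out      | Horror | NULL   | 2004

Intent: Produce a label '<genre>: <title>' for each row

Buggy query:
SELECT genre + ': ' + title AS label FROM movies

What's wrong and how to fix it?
Bug: SQLite uses || for string concatenation; + coerces text to numbers (yielding 0)

Fix: Use the || operator for string concatenation

Corrected query:
SELECT genre || ': ' || title AS label FROM movies

Result:
label               
--------------------
Action: Speed       
Horror: Alien       
Comedy: The Hangover
Action: Heat        
Comedy: Bridesmaids 
Horror: Get Out     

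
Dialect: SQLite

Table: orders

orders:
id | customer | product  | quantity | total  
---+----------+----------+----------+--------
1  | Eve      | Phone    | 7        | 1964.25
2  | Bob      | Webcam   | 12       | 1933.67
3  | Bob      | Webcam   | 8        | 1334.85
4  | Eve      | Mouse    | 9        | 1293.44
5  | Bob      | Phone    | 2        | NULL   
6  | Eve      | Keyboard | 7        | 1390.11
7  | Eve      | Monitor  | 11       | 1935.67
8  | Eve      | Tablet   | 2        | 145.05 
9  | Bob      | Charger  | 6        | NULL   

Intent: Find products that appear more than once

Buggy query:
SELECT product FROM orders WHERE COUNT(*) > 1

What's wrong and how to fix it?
Bug: COUNT(*) is an aggregate and cannot be used in WHERE

Fix: Group first, then use HAVING for the count condition

Corrected query:
SELECT product FROM orders GROUP BY product HAVING COUNT(*) > 1

Result:
product
-------
Phone  
Webcam 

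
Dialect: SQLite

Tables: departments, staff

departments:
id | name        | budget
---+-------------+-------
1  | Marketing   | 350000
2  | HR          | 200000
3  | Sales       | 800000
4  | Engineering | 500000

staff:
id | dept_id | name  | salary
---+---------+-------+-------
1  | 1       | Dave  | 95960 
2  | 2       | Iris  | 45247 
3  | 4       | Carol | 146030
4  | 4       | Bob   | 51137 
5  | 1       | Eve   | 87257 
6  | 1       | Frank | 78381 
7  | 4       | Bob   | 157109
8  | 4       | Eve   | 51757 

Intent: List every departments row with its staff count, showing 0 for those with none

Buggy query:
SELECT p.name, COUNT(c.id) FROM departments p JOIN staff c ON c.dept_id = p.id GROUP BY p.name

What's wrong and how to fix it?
Bug: INNER JOIN drops departments rows that have no matching staff rows

Fix: Switch to LEFT JOIN to retain unmatched parent rows

Corrected query:
SELECT p.name, COUNT(c.id) FROM departments p LEFT JOIN staff c ON c.dept_id = p.id GROUP BY p.name

Result:
name        | COUNT(c.id)
------------+------------
Engineering | 4          
HR          | 1          
Marketing   | 3          
Sales       | 0          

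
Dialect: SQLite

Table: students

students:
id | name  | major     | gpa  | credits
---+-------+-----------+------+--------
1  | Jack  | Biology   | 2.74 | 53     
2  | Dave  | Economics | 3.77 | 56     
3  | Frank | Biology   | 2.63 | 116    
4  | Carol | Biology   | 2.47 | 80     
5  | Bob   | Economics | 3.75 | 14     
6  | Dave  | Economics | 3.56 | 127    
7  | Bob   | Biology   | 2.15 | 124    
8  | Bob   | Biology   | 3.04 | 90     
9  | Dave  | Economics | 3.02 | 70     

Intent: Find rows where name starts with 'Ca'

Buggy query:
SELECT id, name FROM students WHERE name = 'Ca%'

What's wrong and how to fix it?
Bug: '=' compares the literal string including the % character; pattern matching needs LIKE

Fix: Use LIKE for wildcard pattern matching

Corrected query:
SELECT id, name FROM students WHERE name LIKE 'Ca%'

Result:
id | name 
---+------
4  | Carol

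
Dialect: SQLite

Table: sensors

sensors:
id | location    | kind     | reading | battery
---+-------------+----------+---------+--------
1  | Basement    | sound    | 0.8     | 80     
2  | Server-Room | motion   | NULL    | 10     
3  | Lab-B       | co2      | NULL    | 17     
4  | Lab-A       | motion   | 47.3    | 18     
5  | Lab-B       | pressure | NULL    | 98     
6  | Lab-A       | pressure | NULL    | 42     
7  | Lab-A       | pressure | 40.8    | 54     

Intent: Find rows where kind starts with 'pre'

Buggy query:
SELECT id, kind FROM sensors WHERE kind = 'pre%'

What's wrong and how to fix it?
Bug: Wildcards only work with LIKE; '=' treats '%' as a literal character

Fix: Replace '=' with LIKE so 'pre%' is treated as a pattern

Corrected query:
SELECT id, kind FROM sensors WHERE kind LIKE 'pre%'

Result:
id | kind    
---+---------
5  | pressure
6  | pressure
7  | pressure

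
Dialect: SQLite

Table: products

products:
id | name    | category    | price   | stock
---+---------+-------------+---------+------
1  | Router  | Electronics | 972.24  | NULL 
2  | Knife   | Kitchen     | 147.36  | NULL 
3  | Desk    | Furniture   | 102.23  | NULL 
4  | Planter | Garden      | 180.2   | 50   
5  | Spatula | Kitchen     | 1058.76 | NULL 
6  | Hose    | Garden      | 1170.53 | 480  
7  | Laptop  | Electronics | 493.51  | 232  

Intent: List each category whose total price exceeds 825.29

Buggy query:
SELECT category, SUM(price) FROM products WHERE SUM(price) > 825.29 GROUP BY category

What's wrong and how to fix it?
Bug: SUM(price) is an aggregate, but WHERE filters rows before aggregation

Fix: Move the aggregate condition to a HAVING clause

Corrected query:
SELECT category, SUM(price) FROM products GROUP BY category HAVING SUM(price) > 825.29

Result:
category    | SUM(price)
------------+-----------
Electronics | 1465.75   
Garden      | 1350.73   
Kitchen     | 1206.12   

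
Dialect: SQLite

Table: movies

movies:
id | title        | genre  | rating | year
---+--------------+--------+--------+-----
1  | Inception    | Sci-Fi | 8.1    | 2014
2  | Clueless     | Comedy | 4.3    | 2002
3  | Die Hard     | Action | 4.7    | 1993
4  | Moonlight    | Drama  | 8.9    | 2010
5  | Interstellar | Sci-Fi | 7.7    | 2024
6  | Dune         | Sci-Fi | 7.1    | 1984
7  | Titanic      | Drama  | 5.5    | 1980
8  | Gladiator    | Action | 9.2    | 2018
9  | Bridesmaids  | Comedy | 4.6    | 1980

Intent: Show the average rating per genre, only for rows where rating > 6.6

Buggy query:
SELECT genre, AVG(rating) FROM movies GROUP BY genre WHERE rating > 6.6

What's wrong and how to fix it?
Bug: WHERE cannot follow GROUP BY

Fix: Place WHERE between FROM and GROUP BY

Corrected query:
SELECT genre, AVG(rating) FROM movies WHERE rating > 6.6 GROUP BY genre

Result:
genre  | AVG(rating)
-------+------------
Action | 9.2        
Drama  | 8.9        
Sci-Fi | 7.633333   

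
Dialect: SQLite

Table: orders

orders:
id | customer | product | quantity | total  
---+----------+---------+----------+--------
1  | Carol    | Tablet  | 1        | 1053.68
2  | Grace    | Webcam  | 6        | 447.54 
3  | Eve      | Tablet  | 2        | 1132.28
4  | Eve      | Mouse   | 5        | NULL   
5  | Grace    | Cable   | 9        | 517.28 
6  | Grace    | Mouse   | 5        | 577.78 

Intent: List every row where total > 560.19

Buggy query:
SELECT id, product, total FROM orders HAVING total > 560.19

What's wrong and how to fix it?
Bug: HAVING filters the output of aggregation, but this query has no GROUP BY and no aggregate functions, so SQLite rejects it (HAVING clause on a non-aggregate query); the condition here is per row

Fix: Replace HAVING with WHERE since the condition applies to individual rows

Corrected query:
SELECT id, product, total FROM orders WHERE total > 560.19

Result:
id | product | total  
---+---------+--------
1  | Tablet  | 1053.68
3  | Tablet  | 1132.28
6  | Mouse   | 577.78 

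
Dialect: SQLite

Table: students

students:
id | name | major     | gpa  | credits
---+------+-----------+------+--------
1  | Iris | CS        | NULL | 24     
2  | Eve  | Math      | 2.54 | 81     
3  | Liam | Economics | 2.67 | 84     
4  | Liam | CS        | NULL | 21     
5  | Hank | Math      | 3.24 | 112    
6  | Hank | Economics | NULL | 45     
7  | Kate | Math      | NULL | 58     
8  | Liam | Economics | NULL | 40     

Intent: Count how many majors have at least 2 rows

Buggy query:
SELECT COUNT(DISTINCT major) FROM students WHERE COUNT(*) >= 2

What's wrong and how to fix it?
Bug: WHERE filters individual rows, not groups, so a group-level COUNT is invalid there

Fix: Group first with HAVING COUNT(*) >= 2, then COUNT the resulting groups

Corrected query:
SELECT COUNT(*) FROM (SELECT major FROM students GROUP BY major HAVING COUNT(*) >= 2)

Result:
COUNT(*)
--------
3       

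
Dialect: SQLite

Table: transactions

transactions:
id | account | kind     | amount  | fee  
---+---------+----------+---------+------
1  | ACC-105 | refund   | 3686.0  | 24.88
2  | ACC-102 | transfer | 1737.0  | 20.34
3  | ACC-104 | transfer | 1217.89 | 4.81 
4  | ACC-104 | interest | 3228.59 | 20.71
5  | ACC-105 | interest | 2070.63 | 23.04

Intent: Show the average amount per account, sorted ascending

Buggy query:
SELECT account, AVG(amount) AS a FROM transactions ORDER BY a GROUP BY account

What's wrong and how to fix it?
Bug: ORDER BY appears before GROUP BY; SQL clause order requires GROUP BY first

Fix: Reorder: SELECT … FROM … GROUP BY … ORDER BY …

Corrected query:
SELECT account, AVG(amount) AS a FROM transactions GROUP BY account ORDER BY a

Result:
account | a       
--------+---------
ACC-102 | 1737    
ACC-104 | 2223.24 
ACC-105 | 2878.315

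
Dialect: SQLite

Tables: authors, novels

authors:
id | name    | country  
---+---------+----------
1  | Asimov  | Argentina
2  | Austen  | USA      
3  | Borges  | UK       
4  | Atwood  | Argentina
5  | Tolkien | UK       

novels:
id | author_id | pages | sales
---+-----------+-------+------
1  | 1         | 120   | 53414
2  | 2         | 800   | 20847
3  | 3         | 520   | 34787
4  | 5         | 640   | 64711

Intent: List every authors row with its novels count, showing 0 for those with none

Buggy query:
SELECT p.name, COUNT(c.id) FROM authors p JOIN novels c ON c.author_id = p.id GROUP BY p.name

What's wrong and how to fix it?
Bug: INNER JOIN drops authors rows that have no matching novels rows

Fix: Switch to LEFT JOIN to retain unmatched parent rows

Corrected query:
SELECT p.name, COUNT(c.id) FROM authors p LEFT JOIN novels c ON c.author_id = p.id GROUP BY p.name

Result:
name    | COUNT(c.id)
--------+------------
Asimov  | 1          
Atwood  | 0          
Austen  | 1          
Borges  | 1          
Tolkien | 1          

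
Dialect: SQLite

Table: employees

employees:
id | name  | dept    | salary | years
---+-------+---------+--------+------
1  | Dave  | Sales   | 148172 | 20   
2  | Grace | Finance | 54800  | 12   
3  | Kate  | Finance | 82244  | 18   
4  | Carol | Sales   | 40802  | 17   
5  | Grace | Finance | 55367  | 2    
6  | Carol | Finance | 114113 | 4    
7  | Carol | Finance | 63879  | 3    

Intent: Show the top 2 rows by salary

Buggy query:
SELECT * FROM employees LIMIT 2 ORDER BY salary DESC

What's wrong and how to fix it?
Bug: ORDER BY cannot follow LIMIT; LIMIT is the final clause

Fix: Swap the clauses: ORDER BY first, then LIMIT

Corrected query:
SELECT * FROM employees ORDER BY salary DESC LIMIT 2

Result:
id | name  | dept    | salary | years
---+-------+---------+--------+------
1  | Dave  | Sales   | 148172 | 20   
6  | Carol | Finance | 114113 | 4    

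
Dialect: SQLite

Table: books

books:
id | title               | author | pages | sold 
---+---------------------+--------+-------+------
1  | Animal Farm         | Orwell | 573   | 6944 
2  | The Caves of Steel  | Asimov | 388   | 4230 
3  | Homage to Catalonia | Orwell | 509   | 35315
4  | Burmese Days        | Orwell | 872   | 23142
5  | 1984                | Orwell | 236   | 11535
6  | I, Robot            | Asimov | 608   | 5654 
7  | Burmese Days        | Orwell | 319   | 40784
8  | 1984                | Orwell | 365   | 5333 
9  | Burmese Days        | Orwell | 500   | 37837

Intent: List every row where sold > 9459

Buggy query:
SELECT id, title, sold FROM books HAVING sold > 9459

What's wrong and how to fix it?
Bug: HAVING filters the output of aggregation, but this query has no GROUP BY and no aggregate functions, so SQLite rejects it (HAVING clause on a non-aggregate query); the condition here is per row

Fix: Replace HAVING with WHERE since the condition applies to individual rows

Corrected query:
SELECT id, title, sold FROM books WHERE sold > 9459

Result:
id | title               | sold 
---+---------------------+------
3  | Homage to Catalonia | 35315
4  | Burmese Days        | 23142
5  | 1984                | 11535
7  | Burmese Days        | 40784
9  | Burmese Days        | 37837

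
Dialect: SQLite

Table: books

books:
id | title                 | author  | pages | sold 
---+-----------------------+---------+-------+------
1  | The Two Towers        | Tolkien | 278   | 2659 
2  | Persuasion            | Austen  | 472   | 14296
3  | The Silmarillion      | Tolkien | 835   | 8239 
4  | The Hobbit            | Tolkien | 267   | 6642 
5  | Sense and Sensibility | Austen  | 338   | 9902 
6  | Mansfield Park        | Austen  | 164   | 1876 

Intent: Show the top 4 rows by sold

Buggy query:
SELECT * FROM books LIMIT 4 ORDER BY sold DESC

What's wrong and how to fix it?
Bug: LIMIT must come after ORDER BY

Fix: Sort with ORDER BY, then apply LIMIT

Corrected query:
SELECT * FROM books ORDER BY sold DESC LIMIT 4

Result:
id | title                 | author  | pages | sold 
---+-----------------------+---------+-------+------
2  | Persuasion            | Austen  | 472   | 14296
5  | Sense and Sensibility | Austen  | 338   | 9902 
3  | The Silmarillion      | Tolkien | 835   | 8239 
4  | The Hobbit            | Tolkien | 267   | 6642 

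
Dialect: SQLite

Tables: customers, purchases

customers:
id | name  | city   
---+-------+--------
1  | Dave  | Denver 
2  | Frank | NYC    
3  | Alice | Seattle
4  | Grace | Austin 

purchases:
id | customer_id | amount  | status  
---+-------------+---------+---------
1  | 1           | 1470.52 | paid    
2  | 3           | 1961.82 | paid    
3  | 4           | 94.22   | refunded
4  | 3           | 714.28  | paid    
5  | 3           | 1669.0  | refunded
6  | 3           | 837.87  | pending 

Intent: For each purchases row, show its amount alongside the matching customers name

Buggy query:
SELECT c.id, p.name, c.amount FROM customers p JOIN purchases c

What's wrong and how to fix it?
Bug: Missing join condition: each purchases row is matched to all customers rows instead of just its own

Fix: Add ON c.customer_id = p.id to the JOIN

Corrected query:
SELECT c.id, p.name, c.amount FROM customers p JOIN purchases c ON c.customer_id = p.id

Result:
id | name  | amount 
---+-------+--------
1  | Dave  | 1470.52
2  | Alice | 1961.82
3  | Grace | 94.22  
4  | Alice | 714.28 
5  | Alice | 1669   
6  | Alice | 837.87 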